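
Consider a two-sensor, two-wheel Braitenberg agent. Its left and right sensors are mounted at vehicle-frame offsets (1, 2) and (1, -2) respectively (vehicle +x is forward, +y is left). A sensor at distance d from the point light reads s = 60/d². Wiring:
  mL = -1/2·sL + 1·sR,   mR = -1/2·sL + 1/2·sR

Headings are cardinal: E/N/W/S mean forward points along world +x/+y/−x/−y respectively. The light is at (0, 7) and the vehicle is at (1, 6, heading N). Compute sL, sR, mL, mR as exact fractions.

left sensor world pos  = (-1, 7); dL² = 1
right sensor world pos = (3, 7); dR² = 9
sL = 60/1 = 60
sR = 60/9 = 20/3
mL = -1/2·sL + 1·sR = -70/3
mR = -1/2·sL + 1/2·sR = -80/3

60 20/3 -70/3 -80/3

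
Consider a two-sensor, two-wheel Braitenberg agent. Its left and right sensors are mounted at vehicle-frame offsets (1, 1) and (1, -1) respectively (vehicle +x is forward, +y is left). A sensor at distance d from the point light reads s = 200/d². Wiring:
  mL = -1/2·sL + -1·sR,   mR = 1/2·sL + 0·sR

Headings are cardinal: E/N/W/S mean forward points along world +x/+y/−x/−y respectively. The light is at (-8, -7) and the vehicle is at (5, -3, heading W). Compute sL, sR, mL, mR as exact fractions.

200/153 200/169 -47500/25857 100/153

left sensor world pos  = (4, -4); dL² = 153
right sensor world pos = (4, -2); dR² = 169
sL = 200/153 = 200/153
sR = 200/169 = 200/169
mL = -1/2·sL + -1·sR = -47500/25857
mR = 1/2·sL + 0·sR = 100/153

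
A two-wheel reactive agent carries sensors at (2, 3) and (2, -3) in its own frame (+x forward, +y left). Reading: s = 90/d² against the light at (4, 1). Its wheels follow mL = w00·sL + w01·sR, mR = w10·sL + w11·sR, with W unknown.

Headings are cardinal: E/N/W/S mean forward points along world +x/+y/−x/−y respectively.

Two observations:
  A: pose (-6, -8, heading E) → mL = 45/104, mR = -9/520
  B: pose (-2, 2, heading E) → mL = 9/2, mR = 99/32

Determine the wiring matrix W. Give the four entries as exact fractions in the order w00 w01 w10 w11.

0 1 -1/2 1

obs A: pose=(-6,-8,E) → sL=9/10, sR=45/104, mL=45/104, mR=-9/520
obs B: pose=(-2,2,E) → sL=45/16, sR=9/2, mL=9/2, mR=99/32
sensor matrix S = [[9/10, 45/104], [45/16, 9/2]]; det S = 23571/8320
solve [mL_A; mL_B] = S·[w00; w01] and [mR_A; mR_B] = S·[w10; w11]:
  w00 = 0, w01 = 1, w10 = -1/2, w11 = 1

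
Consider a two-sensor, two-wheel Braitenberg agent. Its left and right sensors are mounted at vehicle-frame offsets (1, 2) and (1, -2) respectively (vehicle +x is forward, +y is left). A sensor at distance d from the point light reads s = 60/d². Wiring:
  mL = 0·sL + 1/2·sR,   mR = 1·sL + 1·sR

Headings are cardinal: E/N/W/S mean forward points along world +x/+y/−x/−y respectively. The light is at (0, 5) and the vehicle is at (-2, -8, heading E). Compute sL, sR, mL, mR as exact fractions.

30/61 30/113 15/113 5220/6893

left sensor world pos  = (-1, -6); dL² = 122
right sensor world pos = (-1, -10); dR² = 226
sL = 60/122 = 30/61
sR = 60/226 = 30/113
mL = 0·sL + 1/2·sR = 15/113
mR = 1·sL + 1·sR = 5220/6893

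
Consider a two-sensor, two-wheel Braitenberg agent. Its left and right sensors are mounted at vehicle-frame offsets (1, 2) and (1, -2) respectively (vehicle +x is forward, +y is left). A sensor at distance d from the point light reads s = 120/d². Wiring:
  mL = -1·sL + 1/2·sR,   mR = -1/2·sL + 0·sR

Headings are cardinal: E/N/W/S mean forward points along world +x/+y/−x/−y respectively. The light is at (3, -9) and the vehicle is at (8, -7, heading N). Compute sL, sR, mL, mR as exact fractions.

20/3 60/29 -490/87 -10/3

left sensor world pos  = (6, -6); dL² = 18
right sensor world pos = (10, -6); dR² = 58
sL = 120/18 = 20/3
sR = 120/58 = 60/29
mL = -1·sL + 1/2·sR = -490/87
mR = -1/2·sL + 0·sR = -10/3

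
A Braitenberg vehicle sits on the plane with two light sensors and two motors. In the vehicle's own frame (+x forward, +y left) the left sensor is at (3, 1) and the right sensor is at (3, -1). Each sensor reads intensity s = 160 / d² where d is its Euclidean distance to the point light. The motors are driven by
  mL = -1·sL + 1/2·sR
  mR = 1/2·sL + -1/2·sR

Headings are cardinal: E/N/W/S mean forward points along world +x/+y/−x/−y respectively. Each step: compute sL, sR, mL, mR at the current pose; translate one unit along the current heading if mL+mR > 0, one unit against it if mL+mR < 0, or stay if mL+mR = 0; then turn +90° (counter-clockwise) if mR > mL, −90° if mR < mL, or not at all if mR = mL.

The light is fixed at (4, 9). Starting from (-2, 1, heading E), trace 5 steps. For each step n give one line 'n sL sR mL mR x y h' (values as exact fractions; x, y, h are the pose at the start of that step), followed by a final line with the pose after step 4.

0 80/29 16/9 -488/261 128/261 -2 1 E
1 160/89 160/61 -2640/5429 -2240/5429 -3 1 N
2 4/5 40/41 -64/205 -18/205 -3 0 W
3 160/169 160/193 -17360/32617 1920/32617 -2 0 S
4 80/29 16/9 -488/261 128/261 -2 1 E
final -3 1 N

n=0: pose=(-2,1,E); sL=80/29, sR=16/9; mL=-488/261, mR=128/261; mL+mR=-40/29 → advance -1; mR−mL=616/261 → turn +1·90°
n=1: pose=(-3,1,N); sL=160/89, sR=160/61; mL=-2640/5429, mR=-2240/5429; mL+mR=-80/89 → advance -1; mR−mL=400/5429 → turn +1·90°
n=2: pose=(-3,0,W); sL=4/5, sR=40/41; mL=-64/205, mR=-18/205; mL+mR=-2/5 → advance -1; mR−mL=46/205 → turn +1·90°
n=3: pose=(-2,0,S); sL=160/169, sR=160/193; mL=-17360/32617, mR=1920/32617; mL+mR=-80/169 → advance -1; mR−mL=19280/32617 → turn +1·90°
n=4: pose=(-2,1,E); sL=80/29, sR=16/9; mL=-488/261, mR=128/261; mL+mR=-40/29 → advance -1; mR−mL=616/261 → turn +1·90°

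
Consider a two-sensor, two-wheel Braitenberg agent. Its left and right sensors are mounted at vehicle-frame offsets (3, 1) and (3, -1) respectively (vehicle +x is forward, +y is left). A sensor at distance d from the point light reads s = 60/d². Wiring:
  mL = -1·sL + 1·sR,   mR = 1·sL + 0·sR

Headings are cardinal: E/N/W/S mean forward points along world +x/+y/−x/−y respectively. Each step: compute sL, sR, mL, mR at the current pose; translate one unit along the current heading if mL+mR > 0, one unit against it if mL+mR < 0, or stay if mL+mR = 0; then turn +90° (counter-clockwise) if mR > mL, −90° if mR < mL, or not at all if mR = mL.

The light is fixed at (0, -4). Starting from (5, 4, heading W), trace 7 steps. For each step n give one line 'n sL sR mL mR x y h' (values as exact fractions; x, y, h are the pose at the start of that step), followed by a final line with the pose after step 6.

n=0: pose=(5,4,W); sL=60/53, sR=12/17; mL=-384/901, mR=60/53; mL+mR=12/17 → advance +1; mR−mL=1404/901 → turn +1·90°
n=1: pose=(4,4,S); sL=6/5, sR=30/17; mL=48/85, mR=6/5; mL+mR=30/17 → advance +1; mR−mL=54/85 → turn +1·90°
n=2: pose=(4,3,E); sL=60/113, sR=12/17; mL=336/1921, mR=60/113; mL+mR=12/17 → advance +1; mR−mL=684/1921 → turn +1·90°
n=3: pose=(5,3,N); sL=15/29, sR=15/34; mL=-75/986, mR=15/29; mL+mR=15/34 → advance +1; mR−mL=585/986 → turn +1·90°
n=4: pose=(5,4,W); sL=60/53, sR=12/17; mL=-384/901, mR=60/53; mL+mR=12/17 → advance +1; mR−mL=1404/901 → turn +1·90°
n=5: pose=(4,4,S); sL=6/5, sR=30/17; mL=48/85, mR=6/5; mL+mR=30/17 → advance +1; mR−mL=54/85 → turn +1·90°
n=6: pose=(4,3,E); sL=60/113, sR=12/17; mL=336/1921, mR=60/113; mL+mR=12/17 → advance +1; mR−mL=684/1921 → turn +1·90°

0 60/53 12/17 -384/901 60/53 5 4 W
1 6/5 30/17 48/85 6/5 4 4 S
2 60/113 12/17 336/1921 60/113 4 3 E
3 15/29 15/34 -75/986 15/29 5 3 N
4 60/53 12/17 -384/901 60/53 5 4 W
5 6/5 30/17 48/85 6/5 4 4 S
6 60/113 12/17 336/1921 60/113 4 3 E
final 5 3 N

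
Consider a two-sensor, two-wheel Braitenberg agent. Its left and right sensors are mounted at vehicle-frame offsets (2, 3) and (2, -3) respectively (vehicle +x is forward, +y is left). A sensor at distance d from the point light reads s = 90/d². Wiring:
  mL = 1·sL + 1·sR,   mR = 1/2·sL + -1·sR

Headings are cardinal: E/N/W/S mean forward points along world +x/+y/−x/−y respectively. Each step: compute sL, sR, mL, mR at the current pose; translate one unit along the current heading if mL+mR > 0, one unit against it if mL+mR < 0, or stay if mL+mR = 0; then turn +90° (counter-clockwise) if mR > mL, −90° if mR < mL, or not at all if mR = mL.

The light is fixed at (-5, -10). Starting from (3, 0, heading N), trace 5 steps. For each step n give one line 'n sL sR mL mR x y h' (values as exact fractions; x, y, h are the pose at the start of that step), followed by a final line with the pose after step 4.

0 90/169 18/53 7812/8957 -657/8957 3 0 N
1 45/148 45/82 5175/6068 -4815/12136 3 1 E
2 2/5 10/13 76/65 -37/65 4 1 S
3 45/49 45/109 7110/5341 495/10682 4 0 W
4 90/169 18/53 7812/8957 -657/8957 3 0 N
final 3 1 E

n=0: pose=(3,0,N); sL=90/169, sR=18/53; mL=7812/8957, mR=-657/8957; mL+mR=135/169 → advance +1; mR−mL=-8469/8957 → turn -1·90°
n=1: pose=(3,1,E); sL=45/148, sR=45/82; mL=5175/6068, mR=-4815/12136; mL+mR=135/296 → advance +1; mR−mL=-15165/12136 → turn -1·90°
n=2: pose=(4,1,S); sL=2/5, sR=10/13; mL=76/65, mR=-37/65; mL+mR=3/5 → advance +1; mR−mL=-113/65 → turn -1·90°
n=3: pose=(4,0,W); sL=45/49, sR=45/109; mL=7110/5341, mR=495/10682; mL+mR=135/98 → advance +1; mR−mL=-13725/10682 → turn -1·90°
n=4: pose=(3,0,N); sL=90/169, sR=18/53; mL=7812/8957, mR=-657/8957; mL+mR=135/169 → advance +1; mR−mL=-8469/8957 → turn -1·90°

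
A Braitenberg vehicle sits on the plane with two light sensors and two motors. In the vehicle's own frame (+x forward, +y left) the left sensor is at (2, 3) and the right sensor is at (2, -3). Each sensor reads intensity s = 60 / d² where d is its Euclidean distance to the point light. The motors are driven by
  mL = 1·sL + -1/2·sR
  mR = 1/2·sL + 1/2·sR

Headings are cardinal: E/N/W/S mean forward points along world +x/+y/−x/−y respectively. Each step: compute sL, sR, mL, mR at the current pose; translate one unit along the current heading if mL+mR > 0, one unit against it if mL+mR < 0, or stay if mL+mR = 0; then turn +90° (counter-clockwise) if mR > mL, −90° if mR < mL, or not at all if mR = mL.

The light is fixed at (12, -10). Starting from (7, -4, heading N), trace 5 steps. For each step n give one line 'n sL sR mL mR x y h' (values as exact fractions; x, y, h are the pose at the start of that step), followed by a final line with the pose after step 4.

0 15/32 15/17 15/544 735/1088 7 -4 N
1 12/13 60/149 1398/1937 1284/1937 7 -3 W
2 10/27 2/3 1/27 14/27 6 -3 N
3 60/89 12/37 1686/3293 1644/3293 6 -2 W
4 3/10 15/29 6/145 237/580 5 -2 N
final 5 -1 W

n=0: pose=(7,-4,N); sL=15/32, sR=15/17; mL=15/544, mR=735/1088; mL+mR=45/64 → advance +1; mR−mL=705/1088 → turn +1·90°
n=1: pose=(7,-3,W); sL=12/13, sR=60/149; mL=1398/1937, mR=1284/1937; mL+mR=18/13 → advance +1; mR−mL=-114/1937 → turn -1·90°
n=2: pose=(6,-3,N); sL=10/27, sR=2/3; mL=1/27, mR=14/27; mL+mR=5/9 → advance +1; mR−mL=13/27 → turn +1·90°
n=3: pose=(6,-2,W); sL=60/89, sR=12/37; mL=1686/3293, mR=1644/3293; mL+mR=90/89 → advance +1; mR−mL=-42/3293 → turn -1·90°
n=4: pose=(5,-2,N); sL=3/10, sR=15/29; mL=6/145, mR=237/580; mL+mR=9/20 → advance +1; mR−mL=213/580 → turn +1·90°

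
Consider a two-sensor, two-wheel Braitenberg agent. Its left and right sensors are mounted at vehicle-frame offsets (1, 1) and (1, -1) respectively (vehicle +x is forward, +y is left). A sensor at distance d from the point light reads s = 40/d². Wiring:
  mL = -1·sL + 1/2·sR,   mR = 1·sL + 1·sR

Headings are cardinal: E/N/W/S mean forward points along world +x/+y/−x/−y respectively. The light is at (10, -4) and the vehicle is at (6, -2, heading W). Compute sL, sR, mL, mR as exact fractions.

left sensor world pos  = (5, -3); dL² = 26
right sensor world pos = (5, -1); dR² = 34
sL = 40/26 = 20/13
sR = 40/34 = 20/17
mL = -1·sL + 1/2·sR = -210/221
mR = 1·sL + 1·sR = 600/221

20/13 20/17 -210/221 600/221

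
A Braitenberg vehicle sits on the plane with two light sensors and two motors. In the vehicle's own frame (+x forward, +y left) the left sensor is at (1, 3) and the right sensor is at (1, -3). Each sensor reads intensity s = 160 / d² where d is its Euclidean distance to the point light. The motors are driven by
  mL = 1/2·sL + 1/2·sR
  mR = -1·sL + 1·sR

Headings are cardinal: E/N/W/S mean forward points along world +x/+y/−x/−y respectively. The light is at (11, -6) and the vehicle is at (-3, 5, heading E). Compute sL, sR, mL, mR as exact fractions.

left sensor world pos  = (-2, 8); dL² = 365
right sensor world pos = (-2, 2); dR² = 233
sL = 160/365 = 32/73
sR = 160/233 = 160/233
mL = 1/2·sL + 1/2·sR = 9568/17009
mR = -1·sL + 1·sR = 4224/17009

32/73 160/233 9568/17009 4224/17009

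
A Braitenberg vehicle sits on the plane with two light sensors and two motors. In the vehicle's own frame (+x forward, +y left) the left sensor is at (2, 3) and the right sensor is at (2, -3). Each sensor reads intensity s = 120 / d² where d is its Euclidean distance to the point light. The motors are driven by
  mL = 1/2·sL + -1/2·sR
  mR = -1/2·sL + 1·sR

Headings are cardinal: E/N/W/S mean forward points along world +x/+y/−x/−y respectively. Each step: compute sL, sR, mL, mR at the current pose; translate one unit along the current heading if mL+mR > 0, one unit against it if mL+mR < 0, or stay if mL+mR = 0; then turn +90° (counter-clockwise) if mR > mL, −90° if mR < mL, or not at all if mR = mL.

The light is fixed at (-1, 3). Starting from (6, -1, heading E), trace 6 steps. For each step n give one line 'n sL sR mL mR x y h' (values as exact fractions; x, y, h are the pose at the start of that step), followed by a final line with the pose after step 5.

0 60/41 12/13 144/533 102/533 6 -1 E
1 120/157 120/61 -5760/9577 15180/9577 7 -1 S
2 15/13 30/41 225/1066 165/1066 7 -2 E
3 120/193 24/17 -1296/3281 3612/3281 8 -2 S
4 12/13 60/101 216/1313 174/1313 8 -3 E
5 120/233 120/113 -7200/26329 21180/26329 9 -3 S
final 9 -4 E

n=0: pose=(6,-1,E); sL=60/41, sR=12/13; mL=144/533, mR=102/533; mL+mR=6/13 → advance +1; mR−mL=-42/533 → turn -1·90°
n=1: pose=(7,-1,S); sL=120/157, sR=120/61; mL=-5760/9577, mR=15180/9577; mL+mR=60/61 → advance +1; mR−mL=20940/9577 → turn +1·90°
n=2: pose=(7,-2,E); sL=15/13, sR=30/41; mL=225/1066, mR=165/1066; mL+mR=15/41 → advance +1; mR−mL=-30/533 → turn -1·90°
n=3: pose=(8,-2,S); sL=120/193, sR=24/17; mL=-1296/3281, mR=3612/3281; mL+mR=12/17 → advance +1; mR−mL=4908/3281 → turn +1·90°
n=4: pose=(8,-3,E); sL=12/13, sR=60/101; mL=216/1313, mR=174/1313; mL+mR=30/101 → advance +1; mR−mL=-42/1313 → turn -1·90°
n=5: pose=(9,-3,S); sL=120/233, sR=120/113; mL=-7200/26329, mR=21180/26329; mL+mR=60/113 → advance +1; mR−mL=28380/26329 → turn +1·90°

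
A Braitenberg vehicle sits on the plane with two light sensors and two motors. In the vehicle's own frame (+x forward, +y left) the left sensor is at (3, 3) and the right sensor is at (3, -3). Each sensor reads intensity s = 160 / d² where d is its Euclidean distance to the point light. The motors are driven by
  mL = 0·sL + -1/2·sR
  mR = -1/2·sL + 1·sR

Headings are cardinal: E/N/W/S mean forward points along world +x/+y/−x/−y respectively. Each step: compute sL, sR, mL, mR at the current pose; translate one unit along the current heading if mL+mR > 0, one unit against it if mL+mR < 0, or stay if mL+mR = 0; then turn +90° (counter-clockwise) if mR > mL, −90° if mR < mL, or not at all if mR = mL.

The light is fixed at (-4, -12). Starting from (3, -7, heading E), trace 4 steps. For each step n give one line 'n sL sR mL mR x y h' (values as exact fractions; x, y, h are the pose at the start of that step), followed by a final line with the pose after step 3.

0 40/41 20/13 -10/13 560/533 3 -7 E
1 160/89 32/37 -16/37 -112/3293 4 -7 N
2 80/13 80/37 -40/37 -440/481 4 -8 W
3 32/29 160/37 -80/37 4048/1073 5 -8 S
final 5 -9 E

n=0: pose=(3,-7,E); sL=40/41, sR=20/13; mL=-10/13, mR=560/533; mL+mR=150/533 → advance +1; mR−mL=970/533 → turn +1·90°
n=1: pose=(4,-7,N); sL=160/89, sR=32/37; mL=-16/37, mR=-112/3293; mL+mR=-1536/3293 → advance -1; mR−mL=1312/3293 → turn +1·90°
n=2: pose=(4,-8,W); sL=80/13, sR=80/37; mL=-40/37, mR=-440/481; mL+mR=-960/481 → advance -1; mR−mL=80/481 → turn +1·90°
n=3: pose=(5,-8,S); sL=32/29, sR=160/37; mL=-80/37, mR=4048/1073; mL+mR=1728/1073 → advance +1; mR−mL=6368/1073 → turn +1·90°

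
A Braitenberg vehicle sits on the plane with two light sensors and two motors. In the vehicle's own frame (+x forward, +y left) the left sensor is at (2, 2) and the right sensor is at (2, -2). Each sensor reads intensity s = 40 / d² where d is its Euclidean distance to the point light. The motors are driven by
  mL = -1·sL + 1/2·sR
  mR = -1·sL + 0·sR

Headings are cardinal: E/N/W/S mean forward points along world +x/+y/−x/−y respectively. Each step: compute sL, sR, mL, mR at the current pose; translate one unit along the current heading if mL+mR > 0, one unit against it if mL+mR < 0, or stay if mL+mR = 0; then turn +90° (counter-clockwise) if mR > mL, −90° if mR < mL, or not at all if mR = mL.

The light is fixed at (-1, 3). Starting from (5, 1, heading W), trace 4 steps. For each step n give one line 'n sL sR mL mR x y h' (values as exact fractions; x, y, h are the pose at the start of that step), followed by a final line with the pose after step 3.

n=0: pose=(5,1,W); sL=5/4, sR=5/2; mL=0, mR=-5/4; mL+mR=-5/4 → advance -1; mR−mL=-5/4 → turn -1·90°
n=1: pose=(6,1,N); sL=8/5, sR=40/81; mL=-548/405, mR=-8/5; mL+mR=-1196/405 → advance -1; mR−mL=-20/81 → turn -1·90°
n=2: pose=(6,0,E); sL=20/41, sR=20/53; mL=-650/2173, mR=-20/41; mL+mR=-1710/2173 → advance -1; mR−mL=-10/53 → turn -1·90°
n=3: pose=(5,0,S); sL=40/89, sR=40/41; mL=140/3649, mR=-40/89; mL+mR=-1500/3649 → advance -1; mR−mL=-20/41 → turn -1·90°

0 5/4 5/2 0 -5/4 5 1 W
1 8/5 40/81 -548/405 -8/5 6 1 N
2 20/41 20/53 -650/2173 -20/41 6 0 E
3 40/89 40/41 140/3649 -40/89 5 0 S
final 5 1 W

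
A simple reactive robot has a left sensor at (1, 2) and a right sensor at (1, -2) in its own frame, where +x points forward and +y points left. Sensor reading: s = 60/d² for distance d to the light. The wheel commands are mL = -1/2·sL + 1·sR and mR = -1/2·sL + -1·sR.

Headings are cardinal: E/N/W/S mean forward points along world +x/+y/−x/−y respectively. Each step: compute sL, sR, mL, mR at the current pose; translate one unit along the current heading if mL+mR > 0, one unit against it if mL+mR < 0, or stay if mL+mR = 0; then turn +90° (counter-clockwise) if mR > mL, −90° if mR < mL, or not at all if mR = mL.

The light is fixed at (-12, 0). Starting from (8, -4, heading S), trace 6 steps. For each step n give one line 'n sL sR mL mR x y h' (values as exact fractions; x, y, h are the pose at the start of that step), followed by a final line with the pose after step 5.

0 60/509 60/349 20070/177641 -41010/177641 8 -4 S
1 30/193 30/181 3075/34933 -8505/34933 8 -3 W
2 12/73 60/533 1182/38909 -7578/38909 9 -3 N
3 15/122 3/26 171/3172 -561/3172 9 -4 E
4 60/509 60/349 20070/177641 -41010/177641 8 -4 S
5 30/193 30/181 3075/34933 -8505/34933 8 -3 W
final 9 -3 N

n=0: pose=(8,-4,S); sL=60/509, sR=60/349; mL=20070/177641, mR=-41010/177641; mL+mR=-60/509 → advance -1; mR−mL=-120/349 → turn -1·90°
n=1: pose=(8,-3,W); sL=30/193, sR=30/181; mL=3075/34933, mR=-8505/34933; mL+mR=-30/193 → advance -1; mR−mL=-60/181 → turn -1·90°
n=2: pose=(9,-3,N); sL=12/73, sR=60/533; mL=1182/38909, mR=-7578/38909; mL+mR=-12/73 → advance -1; mR−mL=-120/533 → turn -1·90°
n=3: pose=(9,-4,E); sL=15/122, sR=3/26; mL=171/3172, mR=-561/3172; mL+mR=-15/122 → advance -1; mR−mL=-3/13 → turn -1·90°
n=4: pose=(8,-4,S); sL=60/509, sR=60/349; mL=20070/177641, mR=-41010/177641; mL+mR=-60/509 → advance -1; mR−mL=-120/349 → turn -1·90°
n=5: pose=(8,-3,W); sL=30/193, sR=30/181; mL=3075/34933, mR=-8505/34933; mL+mR=-30/193 → advance -1; mR−mL=-60/181 → turn -1·90°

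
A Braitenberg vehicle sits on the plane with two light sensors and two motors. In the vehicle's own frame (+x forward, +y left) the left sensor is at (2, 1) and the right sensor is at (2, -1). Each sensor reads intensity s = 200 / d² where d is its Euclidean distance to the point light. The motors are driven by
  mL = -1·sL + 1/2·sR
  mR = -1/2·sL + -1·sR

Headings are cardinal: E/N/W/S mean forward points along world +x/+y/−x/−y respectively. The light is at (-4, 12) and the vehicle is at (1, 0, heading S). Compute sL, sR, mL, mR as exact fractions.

25/29 50/53 -600/1537 -4225/3074

left sensor world pos  = (2, -2); dL² = 232
right sensor world pos = (0, -2); dR² = 212
sL = 200/232 = 25/29
sR = 200/212 = 50/53
mL = -1·sL + 1/2·sR = -600/1537
mR = -1/2·sL + -1·sR = -4225/3074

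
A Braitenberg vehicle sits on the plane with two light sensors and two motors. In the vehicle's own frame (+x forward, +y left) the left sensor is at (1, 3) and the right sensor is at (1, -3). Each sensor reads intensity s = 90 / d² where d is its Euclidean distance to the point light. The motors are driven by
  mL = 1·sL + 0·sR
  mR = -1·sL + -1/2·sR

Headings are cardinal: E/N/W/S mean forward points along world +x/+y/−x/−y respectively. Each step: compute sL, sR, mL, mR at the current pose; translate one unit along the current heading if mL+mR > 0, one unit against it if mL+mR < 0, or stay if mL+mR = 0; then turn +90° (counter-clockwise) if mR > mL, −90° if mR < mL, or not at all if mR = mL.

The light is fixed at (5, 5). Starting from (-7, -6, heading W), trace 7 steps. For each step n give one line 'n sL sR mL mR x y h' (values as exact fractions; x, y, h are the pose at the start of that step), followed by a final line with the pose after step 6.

0 18/73 90/233 18/73 -7479/17009 -7 -6 W
1 45/148 45/82 45/148 -1755/3034 -6 -6 N
2 90/181 18/65 90/181 -7479/11765 -6 -7 E
3 9/25 45/197 9/25 -4671/9850 -7 -7 S
4 18/73 90/233 18/73 -7479/17009 -7 -6 W
5 45/148 45/82 45/148 -1755/3034 -6 -6 N
6 90/181 18/65 90/181 -7479/11765 -6 -7 E
final -7 -7 S

n=0: pose=(-7,-6,W); sL=18/73, sR=90/233; mL=18/73, mR=-7479/17009; mL+mR=-45/233 → advance -1; mR−mL=-11673/17009 → turn -1·90°
n=1: pose=(-6,-6,N); sL=45/148, sR=45/82; mL=45/148, mR=-1755/3034; mL+mR=-45/164 → advance -1; mR−mL=-5355/6068 → turn -1·90°
n=2: pose=(-6,-7,E); sL=90/181, sR=18/65; mL=90/181, mR=-7479/11765; mL+mR=-9/65 → advance -1; mR−mL=-13329/11765 → turn -1·90°
n=3: pose=(-7,-7,S); sL=9/25, sR=45/197; mL=9/25, mR=-4671/9850; mL+mR=-45/394 → advance -1; mR−mL=-8217/9850 → turn -1·90°
n=4: pose=(-7,-6,W); sL=18/73, sR=90/233; mL=18/73, mR=-7479/17009; mL+mR=-45/233 → advance -1; mR−mL=-11673/17009 → turn -1·90°
n=5: pose=(-6,-6,N); sL=45/148, sR=45/82; mL=45/148, mR=-1755/3034; mL+mR=-45/164 → advance -1; mR−mL=-5355/6068 → turn -1·90°
n=6: pose=(-6,-7,E); sL=90/181, sR=18/65; mL=90/181, mR=-7479/11765; mL+mR=-9/65 → advance -1; mR−mL=-13329/11765 → turn -1·90°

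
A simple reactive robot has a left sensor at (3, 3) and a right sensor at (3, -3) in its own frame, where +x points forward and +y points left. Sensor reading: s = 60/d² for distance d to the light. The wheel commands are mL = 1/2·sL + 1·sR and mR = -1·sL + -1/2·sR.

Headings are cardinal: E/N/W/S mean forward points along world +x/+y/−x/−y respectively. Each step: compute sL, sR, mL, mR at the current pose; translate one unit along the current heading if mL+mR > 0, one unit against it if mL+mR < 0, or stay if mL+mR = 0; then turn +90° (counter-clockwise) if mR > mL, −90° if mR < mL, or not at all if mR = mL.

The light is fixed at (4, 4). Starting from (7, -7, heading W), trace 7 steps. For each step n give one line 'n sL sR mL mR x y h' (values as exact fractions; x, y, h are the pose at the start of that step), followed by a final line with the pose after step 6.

0 15/49 15/16 855/784 -1215/1568 7 -7 W
1 12/13 60/89 1314/1157 -1458/1157 6 -7 N
2 30/53 6/25 693/1325 -909/1325 6 -8 E
3 60/241 60/229 21330/55189 -20970/55189 5 -8 S
4 3/13 15/26 9/13 -27/52 5 -9 W
5 60/109 60/109 90/109 -90/109 4 -9 N
6 60/109 12/53 2898/5777 -3834/5777 4 -9 E
final 3 -9 S

n=0: pose=(7,-7,W); sL=15/49, sR=15/16; mL=855/784, mR=-1215/1568; mL+mR=495/1568 → advance +1; mR−mL=-2925/1568 → turn -1·90°
n=1: pose=(6,-7,N); sL=12/13, sR=60/89; mL=1314/1157, mR=-1458/1157; mL+mR=-144/1157 → advance -1; mR−mL=-2772/1157 → turn -1·90°
n=2: pose=(6,-8,E); sL=30/53, sR=6/25; mL=693/1325, mR=-909/1325; mL+mR=-216/1325 → advance -1; mR−mL=-1602/1325 → turn -1·90°
n=3: pose=(5,-8,S); sL=60/241, sR=60/229; mL=21330/55189, mR=-20970/55189; mL+mR=360/55189 → advance +1; mR−mL=-42300/55189 → turn -1·90°
n=4: pose=(5,-9,W); sL=3/13, sR=15/26; mL=9/13, mR=-27/52; mL+mR=9/52 → advance +1; mR−mL=-63/52 → turn -1·90°
n=5: pose=(4,-9,N); sL=60/109, sR=60/109; mL=90/109, mR=-90/109; mL+mR=0 → advance +0; mR−mL=-180/109 → turn -1·90°
n=6: pose=(4,-9,E); sL=60/109, sR=12/53; mL=2898/5777, mR=-3834/5777; mL+mR=-936/5777 → advance -1; mR−mL=-6732/5777 → turn -1·90°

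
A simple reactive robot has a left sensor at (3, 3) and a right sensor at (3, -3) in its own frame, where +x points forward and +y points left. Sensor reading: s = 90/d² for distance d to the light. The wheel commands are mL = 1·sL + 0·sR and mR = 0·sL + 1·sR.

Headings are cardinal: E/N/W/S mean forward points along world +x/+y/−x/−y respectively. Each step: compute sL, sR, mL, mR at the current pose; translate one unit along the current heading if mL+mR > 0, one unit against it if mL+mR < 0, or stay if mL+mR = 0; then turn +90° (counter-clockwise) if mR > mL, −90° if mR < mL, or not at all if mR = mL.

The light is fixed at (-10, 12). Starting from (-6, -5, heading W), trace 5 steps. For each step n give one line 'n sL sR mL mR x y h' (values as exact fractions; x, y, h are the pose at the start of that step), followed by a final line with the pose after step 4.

n=0: pose=(-6,-5,W); sL=90/401, sR=90/197; mL=90/401, mR=90/197; mL+mR=53820/78997 → advance +1; mR−mL=18360/78997 → turn +1·90°
n=1: pose=(-7,-5,S); sL=45/218, sR=9/40; mL=45/218, mR=9/40; mL+mR=1881/4360 → advance +1; mR−mL=81/4360 → turn +1·90°
n=2: pose=(-7,-6,E); sL=10/29, sR=10/53; mL=10/29, mR=10/53; mL+mR=820/1537 → advance +1; mR−mL=-240/1537 → turn -1·90°
n=3: pose=(-6,-6,S); sL=9/49, sR=45/221; mL=9/49, mR=45/221; mL+mR=4194/10829 → advance +1; mR−mL=216/10829 → turn +1·90°
n=4: pose=(-6,-7,E); sL=18/61, sR=90/533; mL=18/61, mR=90/533; mL+mR=15084/32513 → advance +1; mR−mL=-4104/32513 → turn -1·90°

0 90/401 90/197 90/401 90/197 -6 -5 W
1 45/218 9/40 45/218 9/40 -7 -5 S
2 10/29 10/53 10/29 10/53 -7 -6 E
3 9/49 45/221 9/49 45/221 -6 -6 S
4 18/61 90/533 18/61 90/533 -6 -7 E
final -5 -7 S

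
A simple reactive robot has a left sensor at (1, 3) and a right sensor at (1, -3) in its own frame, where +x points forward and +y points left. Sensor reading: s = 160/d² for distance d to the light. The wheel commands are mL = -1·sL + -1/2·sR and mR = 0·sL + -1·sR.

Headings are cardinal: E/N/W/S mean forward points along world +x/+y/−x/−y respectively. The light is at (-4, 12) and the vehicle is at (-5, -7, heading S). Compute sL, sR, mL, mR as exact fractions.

40/101 5/13 -1545/2626 -5/13

left sensor world pos  = (-2, -8); dL² = 404
right sensor world pos = (-8, -8); dR² = 416
sL = 160/404 = 40/101
sR = 160/416 = 5/13
mL = -1·sL + -1/2·sR = -1545/2626
mR = 0·sL + -1·sR = -5/13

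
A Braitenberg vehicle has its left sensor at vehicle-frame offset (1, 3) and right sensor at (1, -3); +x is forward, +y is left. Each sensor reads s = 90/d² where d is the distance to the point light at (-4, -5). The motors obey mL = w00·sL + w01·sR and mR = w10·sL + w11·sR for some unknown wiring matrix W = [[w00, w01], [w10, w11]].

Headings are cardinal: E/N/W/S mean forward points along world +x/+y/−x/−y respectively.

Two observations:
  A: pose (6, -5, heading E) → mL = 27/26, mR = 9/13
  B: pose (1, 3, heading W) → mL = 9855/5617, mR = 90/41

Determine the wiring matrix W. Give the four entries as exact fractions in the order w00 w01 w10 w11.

1/2 1 1 0

obs A: pose=(6,-5,E) → sL=9/13, sR=9/13, mL=27/26, mR=9/13
obs B: pose=(1,3,W) → sL=90/41, sR=90/137, mL=9855/5617, mR=90/41
sensor matrix S = [[9/13, 9/13], [90/41, 90/137]]; det S = -77760/73021
solve [mL_A; mL_B] = S·[w00; w01] and [mR_A; mR_B] = S·[w10; w11]:
  w00 = 1/2, w01 = 1, w10 = 1, w11 = 0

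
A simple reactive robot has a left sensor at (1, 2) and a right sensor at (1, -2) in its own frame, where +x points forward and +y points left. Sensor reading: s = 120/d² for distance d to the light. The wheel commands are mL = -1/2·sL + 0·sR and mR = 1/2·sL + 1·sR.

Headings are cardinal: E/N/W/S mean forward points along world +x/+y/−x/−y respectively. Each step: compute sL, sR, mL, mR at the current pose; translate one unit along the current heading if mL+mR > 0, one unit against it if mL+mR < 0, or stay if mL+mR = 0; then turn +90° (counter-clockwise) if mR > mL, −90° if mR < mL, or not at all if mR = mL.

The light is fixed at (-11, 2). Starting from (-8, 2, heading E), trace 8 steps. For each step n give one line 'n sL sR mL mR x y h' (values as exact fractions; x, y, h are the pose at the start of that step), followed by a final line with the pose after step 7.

n=0: pose=(-8,2,E); sL=6, sR=6; mL=-3, mR=9; mL+mR=6 → advance +1; mR−mL=12 → turn +1·90°
n=1: pose=(-7,2,N); sL=24, sR=120/37; mL=-12, mR=564/37; mL+mR=120/37 → advance +1; mR−mL=1008/37 → turn +1·90°
n=2: pose=(-7,3,W); sL=12, sR=20/3; mL=-6, mR=38/3; mL+mR=20/3 → advance +1; mR−mL=56/3 → turn +1·90°
n=3: pose=(-8,3,S); sL=24/5, sR=120; mL=-12/5, mR=612/5; mL+mR=120 → advance +1; mR−mL=624/5 → turn +1·90°
n=4: pose=(-8,2,E); sL=6, sR=6; mL=-3, mR=9; mL+mR=6 → advance +1; mR−mL=12 → turn +1·90°
n=5: pose=(-7,2,N); sL=24, sR=120/37; mL=-12, mR=564/37; mL+mR=120/37 → advance +1; mR−mL=1008/37 → turn +1·90°
n=6: pose=(-7,3,W); sL=12, sR=20/3; mL=-6, mR=38/3; mL+mR=20/3 → advance +1; mR−mL=56/3 → turn +1·90°
n=7: pose=(-8,3,S); sL=24/5, sR=120; mL=-12/5, mR=612/5; mL+mR=120 → advance +1; mR−mL=624/5 → turn +1·90°

0 6 6 -3 9 -8 2 E
1 24 120/37 -12 564/37 -7 2 N
2 12 20/3 -6 38/3 -7 3 W
3 24/5 120 -12/5 612/5 -8 3 S
4 6 6 -3 9 -8 2 E
5 24 120/37 -12 564/37 -7 2 N
6 12 20/3 -6 38/3 -7 3 W
7 24/5 120 -12/5 612/5 -8 3 S
final -8 2 E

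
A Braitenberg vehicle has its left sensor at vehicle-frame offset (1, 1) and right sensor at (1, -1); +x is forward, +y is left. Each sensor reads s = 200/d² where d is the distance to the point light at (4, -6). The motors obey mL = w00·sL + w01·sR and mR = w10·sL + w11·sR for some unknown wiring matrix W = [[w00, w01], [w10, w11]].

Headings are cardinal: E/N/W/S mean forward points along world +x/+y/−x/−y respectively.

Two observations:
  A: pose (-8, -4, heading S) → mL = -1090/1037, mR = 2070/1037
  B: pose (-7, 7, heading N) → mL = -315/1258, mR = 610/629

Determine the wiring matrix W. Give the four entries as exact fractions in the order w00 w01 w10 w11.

-1 1/2 1/2 1

obs A: pose=(-8,-4,S) → sL=100/61, sR=20/17, mL=-1090/1037, mR=2070/1037
obs B: pose=(-7,7,N) → sL=10/17, sR=25/37, mL=-315/1258, mR=610/629
sensor matrix S = [[100/61, 20/17], [10/17, 25/37]]; det S = 271100/652273
solve [mL_A; mL_B] = S·[w00; w01] and [mR_A; mR_B] = S·[w10; w11]:
  w00 = -1, w01 = 1/2, w10 = 1/2, w11 = 1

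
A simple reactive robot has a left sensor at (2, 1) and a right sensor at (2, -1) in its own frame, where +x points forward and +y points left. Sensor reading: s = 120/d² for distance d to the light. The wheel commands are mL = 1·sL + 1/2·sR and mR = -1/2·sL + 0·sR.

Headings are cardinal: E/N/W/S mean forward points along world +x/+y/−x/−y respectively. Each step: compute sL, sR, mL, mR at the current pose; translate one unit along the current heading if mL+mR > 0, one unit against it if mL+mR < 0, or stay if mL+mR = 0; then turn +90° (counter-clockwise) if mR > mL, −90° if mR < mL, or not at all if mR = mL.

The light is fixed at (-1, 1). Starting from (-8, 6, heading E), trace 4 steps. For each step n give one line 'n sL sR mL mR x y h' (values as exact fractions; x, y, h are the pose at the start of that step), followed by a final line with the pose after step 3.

0 120/61 120/41 8580/2501 -60/61 -8 6 E
1 60/17 60/29 2250/493 -30/17 -7 6 S
2 120/73 120/89 15060/6497 -60/73 -7 5 W
3 6/5 5/3 61/30 -3/5 -8 5 N
final -8 6 E

n=0: pose=(-8,6,E); sL=120/61, sR=120/41; mL=8580/2501, mR=-60/61; mL+mR=6120/2501 → advance +1; mR−mL=-11040/2501 → turn -1·90°
n=1: pose=(-7,6,S); sL=60/17, sR=60/29; mL=2250/493, mR=-30/17; mL+mR=1380/493 → advance +1; mR−mL=-3120/493 → turn -1·90°
n=2: pose=(-7,5,W); sL=120/73, sR=120/89; mL=15060/6497, mR=-60/73; mL+mR=9720/6497 → advance +1; mR−mL=-20400/6497 → turn -1·90°
n=3: pose=(-8,5,N); sL=6/5, sR=5/3; mL=61/30, mR=-3/5; mL+mR=43/30 → advance +1; mR−mL=-79/30 → turn -1·90°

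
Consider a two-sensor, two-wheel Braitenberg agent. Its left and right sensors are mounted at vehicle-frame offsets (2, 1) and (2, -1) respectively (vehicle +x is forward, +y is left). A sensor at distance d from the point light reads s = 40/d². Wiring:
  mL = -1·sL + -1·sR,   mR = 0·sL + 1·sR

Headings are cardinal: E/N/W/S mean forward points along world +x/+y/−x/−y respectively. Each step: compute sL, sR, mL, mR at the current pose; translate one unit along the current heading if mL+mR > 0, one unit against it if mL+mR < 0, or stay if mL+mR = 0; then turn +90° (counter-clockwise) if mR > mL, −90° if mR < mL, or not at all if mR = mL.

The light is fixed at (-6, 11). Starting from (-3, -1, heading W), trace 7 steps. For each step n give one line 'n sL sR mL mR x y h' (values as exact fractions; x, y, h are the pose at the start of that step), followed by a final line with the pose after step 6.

0 4/17 20/61 -584/1037 20/61 -3 -1 W
1 40/221 8/41 -3408/9061 8/41 -2 -1 S
2 5/17 2/9 -79/153 2/9 -2 0 E
3 8/17 40/97 -1456/1649 40/97 -3 0 N
4 4/17 20/61 -584/1037 20/61 -3 -1 W
5 40/221 8/41 -3408/9061 8/41 -2 -1 S
6 5/17 2/9 -79/153 2/9 -2 0 E
final -3 0 N

n=0: pose=(-3,-1,W); sL=4/17, sR=20/61; mL=-584/1037, mR=20/61; mL+mR=-4/17 → advance -1; mR−mL=924/1037 → turn +1·90°
n=1: pose=(-2,-1,S); sL=40/221, sR=8/41; mL=-3408/9061, mR=8/41; mL+mR=-40/221 → advance -1; mR−mL=5176/9061 → turn +1·90°
n=2: pose=(-2,0,E); sL=5/17, sR=2/9; mL=-79/153, mR=2/9; mL+mR=-5/17 → advance -1; mR−mL=113/153 → turn +1·90°
n=3: pose=(-3,0,N); sL=8/17, sR=40/97; mL=-1456/1649, mR=40/97; mL+mR=-8/17 → advance -1; mR−mL=2136/1649 → turn +1·90°
n=4: pose=(-3,-1,W); sL=4/17, sR=20/61; mL=-584/1037, mR=20/61; mL+mR=-4/17 → advance -1; mR−mL=924/1037 → turn +1·90°
n=5: pose=(-2,-1,S); sL=40/221, sR=8/41; mL=-3408/9061, mR=8/41; mL+mR=-40/221 → advance -1; mR−mL=5176/9061 → turn +1·90°
n=6: pose=(-2,0,E); sL=5/17, sR=2/9; mL=-79/153, mR=2/9; mL+mR=-5/17 → advance -1; mR−mL=113/153 → turn +1·90°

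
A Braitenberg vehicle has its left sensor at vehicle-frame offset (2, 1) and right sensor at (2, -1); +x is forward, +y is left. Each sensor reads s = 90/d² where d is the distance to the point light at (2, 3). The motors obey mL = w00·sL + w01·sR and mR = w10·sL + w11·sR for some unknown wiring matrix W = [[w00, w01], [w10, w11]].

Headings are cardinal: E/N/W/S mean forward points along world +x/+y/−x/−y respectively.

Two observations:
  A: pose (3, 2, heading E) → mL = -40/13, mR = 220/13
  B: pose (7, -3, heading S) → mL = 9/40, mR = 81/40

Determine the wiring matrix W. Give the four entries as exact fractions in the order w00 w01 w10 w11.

obs A: pose=(3,2,E) → sL=10, sR=90/13, mL=-40/13, mR=220/13
obs B: pose=(7,-3,S) → sL=9/10, sR=9/8, mL=9/40, mR=81/40
sensor matrix S = [[10, 90/13], [9/10, 9/8]]; det S = 261/52
solve [mL_A; mL_B] = S·[w00; w01] and [mR_A; mR_B] = S·[w10; w11]:
  w00 = -1, w01 = 1, w10 = 1, w11 = 1

-1 1 1 1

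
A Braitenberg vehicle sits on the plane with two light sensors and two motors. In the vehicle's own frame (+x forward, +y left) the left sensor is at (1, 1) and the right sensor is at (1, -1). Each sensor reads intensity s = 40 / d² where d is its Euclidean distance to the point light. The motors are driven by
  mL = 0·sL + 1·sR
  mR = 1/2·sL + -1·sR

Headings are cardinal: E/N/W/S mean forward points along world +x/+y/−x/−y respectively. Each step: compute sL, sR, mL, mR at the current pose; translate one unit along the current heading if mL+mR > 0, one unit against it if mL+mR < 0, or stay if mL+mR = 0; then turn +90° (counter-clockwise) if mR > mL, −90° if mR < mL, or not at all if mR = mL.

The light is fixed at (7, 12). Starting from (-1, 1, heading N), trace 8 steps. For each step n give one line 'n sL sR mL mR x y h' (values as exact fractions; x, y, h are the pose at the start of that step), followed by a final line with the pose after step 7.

0 40/181 40/149 40/149 -4260/26969 -1 1 N
1 4/13 4/17 4/17 -18/221 -1 2 E
2 40/157 8/37 8/37 -516/5809 0 2 S
3 5/26 10/41 10/41 -315/2132 0 1 W
4 40/181 40/149 40/149 -4260/26969 -1 1 N
5 4/13 4/17 4/17 -18/221 -1 2 E
6 40/157 8/37 8/37 -516/5809 0 2 S
7 5/26 10/41 10/41 -315/2132 0 1 W
final -1 1 N

n=0: pose=(-1,1,N); sL=40/181, sR=40/149; mL=40/149, mR=-4260/26969; mL+mR=20/181 → advance +1; mR−mL=-11500/26969 → turn -1·90°
n=1: pose=(-1,2,E); sL=4/13, sR=4/17; mL=4/17, mR=-18/221; mL+mR=2/13 → advance +1; mR−mL=-70/221 → turn -1·90°
n=2: pose=(0,2,S); sL=40/157, sR=8/37; mL=8/37, mR=-516/5809; mL+mR=20/157 → advance +1; mR−mL=-1772/5809 → turn -1·90°
n=3: pose=(0,1,W); sL=5/26, sR=10/41; mL=10/41, mR=-315/2132; mL+mR=5/52 → advance +1; mR−mL=-835/2132 → turn -1·90°
n=4: pose=(-1,1,N); sL=40/181, sR=40/149; mL=40/149, mR=-4260/26969; mL+mR=20/181 → advance +1; mR−mL=-11500/26969 → turn -1·90°
n=5: pose=(-1,2,E); sL=4/13, sR=4/17; mL=4/17, mR=-18/221; mL+mR=2/13 → advance +1; mR−mL=-70/221 → turn -1·90°
n=6: pose=(0,2,S); sL=40/157, sR=8/37; mL=8/37, mR=-516/5809; mL+mR=20/157 → advance +1; mR−mL=-1772/5809 → turn -1·90°
n=7: pose=(0,1,W); sL=5/26, sR=10/41; mL=10/41, mR=-315/2132; mL+mR=5/52 → advance +1; mR−mL=-835/2132 → turn -1·90°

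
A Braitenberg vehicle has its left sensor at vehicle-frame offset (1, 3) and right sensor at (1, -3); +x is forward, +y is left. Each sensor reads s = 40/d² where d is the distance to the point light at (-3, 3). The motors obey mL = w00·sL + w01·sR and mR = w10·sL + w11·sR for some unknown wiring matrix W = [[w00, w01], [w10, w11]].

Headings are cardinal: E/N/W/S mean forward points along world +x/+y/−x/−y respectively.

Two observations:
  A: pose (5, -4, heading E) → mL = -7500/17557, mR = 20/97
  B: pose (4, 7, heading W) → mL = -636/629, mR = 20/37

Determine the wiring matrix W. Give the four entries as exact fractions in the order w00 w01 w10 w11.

-1/2 -1 1/2 0

obs A: pose=(5,-4,E) → sL=40/97, sR=40/181, mL=-7500/17557, mR=20/97
obs B: pose=(4,7,W) → sL=40/37, sR=8/17, mL=-636/629, mR=20/37
sensor matrix S = [[40/97, 40/181], [40/37, 8/17]]; det S = -495360/11043353
solve [mL_A; mL_B] = S·[w00; w01] and [mR_A; mR_B] = S·[w10; w11]:
  w00 = -1/2, w01 = -1, w10 = 1/2, w11 = 0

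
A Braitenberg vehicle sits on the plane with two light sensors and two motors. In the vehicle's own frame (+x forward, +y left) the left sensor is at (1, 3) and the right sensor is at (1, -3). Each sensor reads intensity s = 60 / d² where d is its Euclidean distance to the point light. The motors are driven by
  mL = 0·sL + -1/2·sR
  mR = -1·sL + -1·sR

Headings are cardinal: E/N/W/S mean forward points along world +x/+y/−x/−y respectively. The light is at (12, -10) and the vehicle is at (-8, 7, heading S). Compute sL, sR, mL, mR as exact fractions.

12/109 12/157 -6/157 -3192/17113

left sensor world pos  = (-5, 6); dL² = 545
right sensor world pos = (-11, 6); dR² = 785
sL = 60/545 = 12/109
sR = 60/785 = 12/157
mL = 0·sL + -1/2·sR = -6/157
mR = -1·sL + -1·sR = -3192/17113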